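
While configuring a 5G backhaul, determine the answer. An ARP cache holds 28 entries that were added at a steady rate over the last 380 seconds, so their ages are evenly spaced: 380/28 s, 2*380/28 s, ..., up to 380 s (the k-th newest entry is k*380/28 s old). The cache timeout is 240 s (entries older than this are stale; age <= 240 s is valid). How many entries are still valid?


Ages are k * 380/28 s for k = 1..28 (spacing = 13.5714 s).
Entry k is valid iff k * 380/28 <= 240 iff k <= 28 * 240 / 380 = 17.6842
n_valid = floor(17.6842) = 17
(n_stale = 28 - 17 = 11)

17


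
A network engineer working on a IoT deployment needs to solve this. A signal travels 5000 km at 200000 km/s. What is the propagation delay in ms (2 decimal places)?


Given: distance = 5000 km, speed = 200000 km/s
Delay = distance / speed = 5000 / 200000 seconds
Delay in ms = 5000 * 1000 / 200000
Delay = 25.0000 ms
Rounded to 2 dp = 25.00 ms

25.00


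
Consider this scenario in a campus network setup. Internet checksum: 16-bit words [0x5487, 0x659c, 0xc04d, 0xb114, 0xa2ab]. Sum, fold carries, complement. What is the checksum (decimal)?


Given words: [0x5487, 0x659c, 0xc04d, 0xb114, 0xa2ab]
Step 1: Sum all words
Raw sum = 21639 + 26012 + 49229 + 45332 + 41643 = 183855
Step 2: Fold carry: (52783 + 2) = 52785
One's complement = ~52785 & 0xFFFF = 12750

12750


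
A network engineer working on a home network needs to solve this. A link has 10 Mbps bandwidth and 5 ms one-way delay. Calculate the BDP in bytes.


Given: bandwidth = 10 Mbps, delay = 5 ms
BDP in bits = 10 * 10^6 * 5 / 1000
BDP in bits = 50000
BDP in bytes = 50000 / 8 = 6250

6250


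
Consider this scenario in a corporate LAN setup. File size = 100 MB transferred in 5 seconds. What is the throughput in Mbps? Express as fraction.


Given: file = 100 MB, time = 5 s
File in Mb = 100 * 8 = 800 Mb
Throughput = 800 / 5 Mbps
Throughput = 160 Mbps

160


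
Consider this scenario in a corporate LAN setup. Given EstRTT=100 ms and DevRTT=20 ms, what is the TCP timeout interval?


Given: EstRTT = 100 ms, DevRTT = 20 ms
Timeout = EstRTT + 4 * DevRTT
4 * DevRTT = 4 * 20 = 80
Timeout = 100 + 80 = 180 ms

180


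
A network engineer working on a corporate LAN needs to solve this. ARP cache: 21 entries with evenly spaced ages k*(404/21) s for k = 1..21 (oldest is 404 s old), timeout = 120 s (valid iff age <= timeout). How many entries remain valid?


Ages are k * 404/21 s for k = 1..21 (spacing = 19.2381 s).
Entry k is valid iff k * 404/21 <= 120 iff k <= 21 * 120 / 404 = 6.2376
n_valid = floor(6.2376) = 6
(n_stale = 21 - 6 = 15)

6


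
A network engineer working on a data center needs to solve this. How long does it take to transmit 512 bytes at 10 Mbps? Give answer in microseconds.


Given: packet = 512 bytes, bandwidth = 10 Mbps
Packet in bits = 512 * 8 = 4096 bits
Bandwidth = 10 * 10^6 = 10000000 bps
Time = 4096 / 10000000 seconds
Time in us = 4096 * 10^6 / 10000000 = 409.6

409.6


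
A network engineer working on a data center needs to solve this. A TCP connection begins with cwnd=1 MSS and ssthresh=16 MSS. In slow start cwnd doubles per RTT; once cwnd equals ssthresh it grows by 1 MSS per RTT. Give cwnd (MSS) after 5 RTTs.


RTT 0: cwnd = 1 MSS (initial)
RTT 1: cwnd = 2 MSS (slow start, doubled)
RTT 2: cwnd = 4 MSS (slow start, doubled)
RTT 3: cwnd = 8 MSS (slow start, doubled)
RTT 4: cwnd = 16 MSS (slow start, doubled)
RTT 5: cwnd = 17 MSS (congestion avoidance, +1)

17


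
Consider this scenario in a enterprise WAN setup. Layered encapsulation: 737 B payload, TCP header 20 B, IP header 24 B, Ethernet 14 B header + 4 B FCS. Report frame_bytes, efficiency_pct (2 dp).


TCP segment = 737 + 20 = 757 B
IP packet = 757 + 24 = 781 B
Ethernet frame = 781 + 14 + 4 = 799 B
Efficiency = app / frame = 737 / 799 = 0.922403 = 92.2403% -> 92.24% (2 dp)

799, 92.24


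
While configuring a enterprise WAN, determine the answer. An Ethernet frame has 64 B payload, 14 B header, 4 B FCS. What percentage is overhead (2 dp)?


Given: payload = 64 B, header = 14 B, trailer = 4 B
Overhead bytes = header + trailer = 14 + 4 = 18
Total frame = payload + overhead = 64 + 18 = 82
Overhead % = 18 / 82 * 100 = 21.9512% -> 21.95% (2 dp)

21.95


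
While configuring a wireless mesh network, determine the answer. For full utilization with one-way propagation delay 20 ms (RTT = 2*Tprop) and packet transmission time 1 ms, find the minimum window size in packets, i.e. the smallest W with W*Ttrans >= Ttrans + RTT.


Given: Ttrans = 1 ms, RTT = 40 ms (= 2 * Tprop, Tprop = 20 ms)
Time until first ACK returns = Ttrans + RTT = 1 + 40 = 41 ms
Need W * Ttrans >= Ttrans + RTT  ->  W >= (Ttrans + RTT) / Ttrans
(Ttrans + RTT) / Ttrans = 41 / 1 = 41
W_min = ceil(41) = 41

41


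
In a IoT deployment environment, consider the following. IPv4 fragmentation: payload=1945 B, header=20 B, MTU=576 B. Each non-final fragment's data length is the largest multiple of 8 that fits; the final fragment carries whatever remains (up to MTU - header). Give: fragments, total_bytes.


Max data per non-final fragment = floor((MTU - header)/8)*8 = floor((576 - 20)/8)*8 = floor(556/8)*8 = 552 B
Final fragment needs no 8-byte alignment: it can carry up to MTU - header = 556 B
Non-final fragments needed = ceil((payload - 556) / 552) = ceil(1389/552) = ceil(2.5163) = 3
Number of fragments = 3 + 1 = 4
Fragment sizes (data): 3 * 552 B + 289 B (last, 289 <= 556 OK)
Total bytes sent = payload + n_frags * header = 1945 + 4*20 = 1945 + 80 = 2025 B

4, 2025


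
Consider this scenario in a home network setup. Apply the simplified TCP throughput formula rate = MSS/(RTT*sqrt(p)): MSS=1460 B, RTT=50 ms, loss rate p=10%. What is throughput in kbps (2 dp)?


Given: MSS = 1460 bytes, RTT = 50 ms, loss = 10%
RTT in seconds = 50 / 1000 = 0.05
Loss rate = 10% = 0.1
sqrt(loss) = sqrt(0.1) = 0.316227766017
Throughput (bytes/s) = 1460 / (0.05 * 0.316227766017) = 92338.5077
Throughput (kbps) = 92338.5077 * 8 / 1000 = 738.708061 -> 738.71 kbps (2 dp)

738.71


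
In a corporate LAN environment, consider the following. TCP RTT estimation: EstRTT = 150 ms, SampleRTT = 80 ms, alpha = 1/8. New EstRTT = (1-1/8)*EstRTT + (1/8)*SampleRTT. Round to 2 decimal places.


Given: EstRTT = 150 ms, SampleRTT = 80 ms, alpha = 1/8
New EstRTT = (1 - alpha) * EstRTT + alpha * SampleRTT
(7/8) * 150 = 131.25
(1/8) * 80 = 10
New EstRTT = 131.25 + 10 = 141.25 ms -> 141.25 ms (2 dp)

141.25


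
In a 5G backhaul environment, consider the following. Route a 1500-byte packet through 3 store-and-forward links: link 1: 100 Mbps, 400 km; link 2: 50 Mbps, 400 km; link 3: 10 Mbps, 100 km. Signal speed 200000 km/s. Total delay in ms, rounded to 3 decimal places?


Packet = 1500 bytes = 12000 bits. Store-and-forward: sum (t_trans + t_prop) per link.
Link 1: t_trans = 12000/(100*10^6) s = 0.1200 ms; t_prop = 400/200000 s = 2.0000 ms; subtotal = 2.1200 ms
Link 2: t_trans = 12000/(50*10^6) s = 0.2400 ms; t_prop = 400/200000 s = 2.0000 ms; subtotal = 2.2400 ms
Link 3: t_trans = 12000/(10*10^6) s = 1.2000 ms; t_prop = 100/200000 s = 0.5000 ms; subtotal = 1.7000 ms
End-to-end = 2.1200 + 2.2400 + 1.7000 = 6.0600 ms -> 6.060 ms (3 dp)

6.060


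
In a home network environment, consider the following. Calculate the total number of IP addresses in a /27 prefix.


Given: CIDR prefix /27
Host bits = 32 - 27 = 5
Total addresses = 2^5 = 32

32


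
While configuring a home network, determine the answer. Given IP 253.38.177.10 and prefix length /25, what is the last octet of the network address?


Given: IP = 253.38.177.10, prefix = /25
Subnet mask = 255.255.255.128
Last octet of IP: 10
Last octet of mask: 128
Network last octet = 10 AND 128 = 0

0


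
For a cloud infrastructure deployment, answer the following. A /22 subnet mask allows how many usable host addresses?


Given: subnet mask /22
Host bits = 32 - 22 = 10
Total addresses = 2^10 = 1024
Usable hosts = 1024 - 2 (network + broadcast) = 1022

1022


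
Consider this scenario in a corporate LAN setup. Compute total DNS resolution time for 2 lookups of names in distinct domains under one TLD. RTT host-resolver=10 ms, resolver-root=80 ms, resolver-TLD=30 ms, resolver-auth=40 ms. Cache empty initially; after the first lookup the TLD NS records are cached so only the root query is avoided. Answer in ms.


Lookup 1 (cold cache): local + root + TLD + auth = 10 + 80 + 30 + 40 = 160 ms
Lookups 2..2 (TLD NS cached -> skip root; new domain -> still ask TLD and auth): local + TLD + auth = 10 + 30 + 40 = 80 ms each
Remaining 1 lookups: 1 * 80 = 80 ms
Total = 160 + 80 = 240 ms

240


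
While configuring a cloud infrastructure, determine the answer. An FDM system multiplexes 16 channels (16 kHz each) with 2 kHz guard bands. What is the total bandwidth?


Given: 16 channels, 16 kHz each, guard = 2 kHz
Channel bandwidth = 16 * 16 = 256 kHz
Guard bands = 15 gaps * 2 kHz = 30 kHz
Total = 256 + 30 = 286 kHz

286


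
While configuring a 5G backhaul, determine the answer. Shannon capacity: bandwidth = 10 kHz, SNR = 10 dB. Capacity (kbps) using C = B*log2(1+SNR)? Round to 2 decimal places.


Given: B = 10 kHz, SNR = 10 dB
SNR linear = 10^(10/10) = 10
1 + SNR = 11
log2(11) = 3.4594316186
C = 10 * 1000 * 3.4594316186 = 34594.3162 bps
C = 34.594316 kbps -> 34.59 kbps (2 dp)

34.59


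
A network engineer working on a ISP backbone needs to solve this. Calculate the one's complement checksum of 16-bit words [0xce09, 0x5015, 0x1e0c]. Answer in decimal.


Given words: [0xce09, 0x5015, 0x1e0c]
Step 1: Sum all words
Raw sum = 52745 + 20501 + 7692 = 80938
Step 2: Fold carry: (15402 + 1) = 15403
One's complement = ~15403 & 0xFFFF = 50132

50132


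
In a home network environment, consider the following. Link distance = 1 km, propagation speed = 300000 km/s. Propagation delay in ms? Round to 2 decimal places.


Given: distance = 1 km, speed = 300000 km/s
Delay = distance / speed = 1 / 300000 seconds
Delay in ms = 1 * 1000 / 300000
Delay = 0.0033 ms
Rounded to 2 dp = 0.00 ms

0.00


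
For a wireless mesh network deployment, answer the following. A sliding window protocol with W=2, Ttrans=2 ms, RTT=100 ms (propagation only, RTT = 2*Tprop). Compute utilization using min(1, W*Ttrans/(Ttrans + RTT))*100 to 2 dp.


Given: W = 2, Ttrans = 2 ms, RTT = 100 ms (= 2 * Tprop, Tprop = 50 ms)
Cycle time = Ttrans + RTT = 2 + 100 = 102 ms (first packet sent until its ACK returns)
W * Ttrans = 2 * 2 = 4 ms of sending per cycle
W * Ttrans / (Ttrans + RTT) = 4 / 102 = 0.039216
U = min(1, 0.039216) = 0.039216
U% = 3.92%

3.92


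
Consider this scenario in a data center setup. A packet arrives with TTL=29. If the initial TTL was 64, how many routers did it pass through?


Given: initial TTL = 64, received TTL = 29
Hops = initial TTL - received TTL
Hops = 64 - 29 = 35

35


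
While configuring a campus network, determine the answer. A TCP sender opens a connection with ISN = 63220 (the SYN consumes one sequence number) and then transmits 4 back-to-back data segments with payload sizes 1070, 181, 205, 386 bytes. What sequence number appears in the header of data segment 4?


The SYN occupies sequence number ISN = 63220, so the first data byte is ISN + 1 = 63221.
SEQ of data segment i = (ISN + 1) + sum of payload sizes of segments 1..i-1.
Segment 1: SEQ = 63221, payload = 1070 bytes
Segment 2: SEQ = 64291, payload = 181 bytes
Segment 3: SEQ = 64472, payload = 205 bytes
Segment 4: SEQ = 64677, payload = 386 bytes
SEQ of segment 4 = 63221 + 1070 + 181 + 205 = 64677

64677


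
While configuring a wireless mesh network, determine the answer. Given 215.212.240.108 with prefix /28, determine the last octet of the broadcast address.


Given: IP = 215.212.240.108, prefix = /28
Host bits = 32 - 28 = 4
Network last octet = 108 AND mask = 96
Host part size = 2^4 - 1 = 15
Broadcast last octet = 96 OR 15 = 111

111


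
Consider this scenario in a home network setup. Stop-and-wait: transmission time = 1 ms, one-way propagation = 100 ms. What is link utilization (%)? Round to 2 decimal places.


Given: Ttrans = 1 ms, Tprop = 100 ms
RTT = 2 * Tprop = 2 * 100 = 200 ms
U = Ttrans / (Ttrans + RTT)
U = 1 / (1 + 200)
U = 1 / 201 = 0.004975
U% = 0.50%

0.50


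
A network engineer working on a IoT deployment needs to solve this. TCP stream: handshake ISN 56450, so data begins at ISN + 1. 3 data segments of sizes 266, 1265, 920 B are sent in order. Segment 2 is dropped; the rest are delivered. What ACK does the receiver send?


SYN uses sequence number 56450; first data byte = ISN + 1 = 56451.
Segment 1: SEQ = 56451, len = 266 B, covers [56451, 56716]
Segment 2: SEQ = 56717, len = 1265 B, covers [56717, 57981] [LOST]
Segment 3: SEQ = 57982, len = 920 B, covers [57982, 58901]
In-order data received: bytes [56451, 56716] (segments 1..1).
Segment 2 missing -> gap begins at byte 56717; later segments buffered out of order.
Cumulative ACK = next expected in-order byte = 56451 + 266 = 56717

56717


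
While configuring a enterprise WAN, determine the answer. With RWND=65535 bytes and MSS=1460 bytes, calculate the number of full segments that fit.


Given: RWND = 65535 bytes, MSS = 1460 bytes
Full segments = floor(RWND / MSS)
Full segments = floor(65535 / 1460)
Full segments = floor(44.887) = 44

44


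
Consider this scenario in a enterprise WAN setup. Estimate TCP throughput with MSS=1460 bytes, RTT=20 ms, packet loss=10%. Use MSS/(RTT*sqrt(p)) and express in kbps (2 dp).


Given: MSS = 1460 bytes, RTT = 20 ms, loss = 10%
RTT in seconds = 20 / 1000 = 0.02
Loss rate = 10% = 0.1
sqrt(loss) = sqrt(0.1) = 0.316227766017
Throughput (bytes/s) = 1460 / (0.02 * 0.316227766017) = 230846.2692
Throughput (kbps) = 230846.2692 * 8 / 1000 = 1846.770154 -> 1846.77 kbps (2 dp)

1846.77


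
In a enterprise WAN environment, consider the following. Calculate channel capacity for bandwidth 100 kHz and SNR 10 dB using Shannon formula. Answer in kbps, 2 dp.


Given: B = 100 kHz, SNR = 10 dB
SNR linear = 10^(10/10) = 10
1 + SNR = 11
log2(11) = 3.4594316186
C = 100 * 1000 * 3.4594316186 = 345943.1619 bps
C = 345.943162 kbps -> 345.94 kbps (2 dp)

345.94


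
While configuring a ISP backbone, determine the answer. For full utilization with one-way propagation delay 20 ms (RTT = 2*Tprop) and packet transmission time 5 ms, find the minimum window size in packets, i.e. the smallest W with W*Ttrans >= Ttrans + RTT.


Given: Ttrans = 5 ms, RTT = 40 ms (= 2 * Tprop, Tprop = 20 ms)
Time until first ACK returns = Ttrans + RTT = 5 + 40 = 45 ms
Need W * Ttrans >= Ttrans + RTT  ->  W >= (Ttrans + RTT) / Ttrans
(Ttrans + RTT) / Ttrans = 45 / 5 = 9
W_min = ceil(9) = 9

9


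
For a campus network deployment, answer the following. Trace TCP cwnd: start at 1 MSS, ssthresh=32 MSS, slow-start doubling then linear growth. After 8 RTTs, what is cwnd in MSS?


RTT 0: cwnd = 1 MSS (initial)
RTT 1: cwnd = 2 MSS (slow start, doubled)
RTT 2: cwnd = 4 MSS (slow start, doubled)
RTT 3: cwnd = 8 MSS (slow start, doubled)
RTT 4: cwnd = 16 MSS (slow start, doubled)
RTT 5: cwnd = 32 MSS (slow start, doubled)
RTT 6: cwnd = 33 MSS (congestion avoidance, +1)
RTT 7: cwnd = 34 MSS (congestion avoidance, +1)
RTT 8: cwnd = 35 MSS (congestion avoidance, +1)

35


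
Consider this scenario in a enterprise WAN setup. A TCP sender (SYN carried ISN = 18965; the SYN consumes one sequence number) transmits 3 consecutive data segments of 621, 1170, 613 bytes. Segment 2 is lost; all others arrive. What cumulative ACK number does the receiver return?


SYN uses sequence number 18965; first data byte = ISN + 1 = 18966.
Segment 1: SEQ = 18966, len = 621 B, covers [18966, 19586]
Segment 2: SEQ = 19587, len = 1170 B, covers [19587, 20756] [LOST]
Segment 3: SEQ = 20757, len = 613 B, covers [20757, 21369]
In-order data received: bytes [18966, 19586] (segments 1..1).
Segment 2 missing -> gap begins at byte 19587; later segments buffered out of order.
Cumulative ACK = next expected in-order byte = 18966 + 621 = 19587

19587


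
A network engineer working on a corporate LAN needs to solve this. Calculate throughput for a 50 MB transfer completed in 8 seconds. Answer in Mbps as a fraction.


Given: file = 50 MB, time = 8 s
File in Mb = 50 * 8 = 400 Mb
Throughput = 400 / 8 Mbps
Throughput = 50 Mbps

50


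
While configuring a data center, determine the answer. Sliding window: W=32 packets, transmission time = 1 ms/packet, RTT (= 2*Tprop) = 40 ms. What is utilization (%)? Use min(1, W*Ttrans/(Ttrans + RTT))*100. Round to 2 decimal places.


Given: W = 32, Ttrans = 1 ms, RTT = 40 ms (= 2 * Tprop, Tprop = 20 ms)
Cycle time = Ttrans + RTT = 1 + 40 = 41 ms (first packet sent until its ACK returns)
W * Ttrans = 32 * 1 = 32 ms of sending per cycle
W * Ttrans / (Ttrans + RTT) = 32 / 41 = 0.780488
U = min(1, 0.780488) = 0.780488
U% = 78.05%

78.05


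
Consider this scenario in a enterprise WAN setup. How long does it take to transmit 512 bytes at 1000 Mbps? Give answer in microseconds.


Given: packet = 512 bytes, bandwidth = 1000 Mbps
Packet in bits = 512 * 8 = 4096 bits
Bandwidth = 1000 * 10^6 = 1000000000 bps
Time = 4096 / 1000000000 seconds
Time in us = 4096 * 10^6 / 1000000000 = 4.096

4.096


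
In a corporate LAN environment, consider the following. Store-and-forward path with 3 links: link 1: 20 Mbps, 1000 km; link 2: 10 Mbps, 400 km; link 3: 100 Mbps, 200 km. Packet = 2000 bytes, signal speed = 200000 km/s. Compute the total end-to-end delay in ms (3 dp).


Packet = 2000 bytes = 16000 bits. Store-and-forward: sum (t_trans + t_prop) per link.
Link 1: t_trans = 16000/(20*10^6) s = 0.8000 ms; t_prop = 1000/200000 s = 5.0000 ms; subtotal = 5.8000 ms
Link 2: t_trans = 16000/(10*10^6) s = 1.6000 ms; t_prop = 400/200000 s = 2.0000 ms; subtotal = 3.6000 ms
Link 3: t_trans = 16000/(100*10^6) s = 0.1600 ms; t_prop = 200/200000 s = 1.0000 ms; subtotal = 1.1600 ms
End-to-end = 5.8000 + 3.6000 + 1.1600 = 10.5600 ms -> 10.560 ms (3 dp)

10.560


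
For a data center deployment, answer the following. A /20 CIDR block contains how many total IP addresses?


Given: CIDR prefix /20
Host bits = 32 - 20 = 12
Total addresses = 2^12 = 4096

4096


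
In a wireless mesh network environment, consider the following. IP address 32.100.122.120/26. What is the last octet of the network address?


Given: IP = 32.100.122.120, prefix = /26
Subnet mask = 255.255.255.192
Last octet of IP: 120
Last octet of mask: 192
Network last octet = 120 AND 192 = 64

64


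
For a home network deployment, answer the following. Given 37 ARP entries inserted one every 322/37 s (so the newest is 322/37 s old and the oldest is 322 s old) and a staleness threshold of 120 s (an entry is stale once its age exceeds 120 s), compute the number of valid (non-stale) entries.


Ages are k * 322/37 s for k = 1..37 (spacing = 8.7027 s).
Entry k is valid iff k * 322/37 <= 120 iff k <= 37 * 120 / 322 = 13.7888
n_valid = floor(13.7888) = 13
(n_stale = 37 - 13 = 24)

13


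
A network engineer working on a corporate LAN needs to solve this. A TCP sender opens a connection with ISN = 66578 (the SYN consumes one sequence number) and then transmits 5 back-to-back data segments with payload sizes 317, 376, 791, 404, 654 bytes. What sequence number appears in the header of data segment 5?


The SYN occupies sequence number ISN = 66578, so the first data byte is ISN + 1 = 66579.
SEQ of data segment i = (ISN + 1) + sum of payload sizes of segments 1..i-1.
Segment 1: SEQ = 66579, payload = 317 bytes
Segment 2: SEQ = 66896, payload = 376 bytes
Segment 3: SEQ = 67272, payload = 791 bytes
Segment 4: SEQ = 68063, payload = 404 bytes
Segment 5: SEQ = 68467, payload = 654 bytes
SEQ of segment 5 = 66579 + 317 + 376 + 791 + 404 = 68467

68467


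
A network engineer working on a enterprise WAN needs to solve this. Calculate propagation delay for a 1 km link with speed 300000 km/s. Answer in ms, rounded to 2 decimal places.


Given: distance = 1 km, speed = 300000 km/s
Delay = distance / speed = 1 / 300000 seconds
Delay in ms = 1 * 1000 / 300000
Delay = 0.0033 ms
Rounded to 2 dp = 0.00 ms

0.00


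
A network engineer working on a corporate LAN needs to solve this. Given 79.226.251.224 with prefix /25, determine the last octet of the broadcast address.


Given: IP = 79.226.251.224, prefix = /25
Host bits = 32 - 25 = 7
Network last octet = 224 AND mask = 128
Host part size = 2^7 - 1 = 127
Broadcast last octet = 128 OR 127 = 255

255


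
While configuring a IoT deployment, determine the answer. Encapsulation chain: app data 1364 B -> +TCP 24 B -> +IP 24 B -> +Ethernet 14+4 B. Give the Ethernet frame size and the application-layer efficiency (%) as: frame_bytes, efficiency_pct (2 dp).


TCP segment = 1364 + 24 = 1388 B
IP packet = 1388 + 24 = 1412 B
Ethernet frame = 1412 + 14 + 4 = 1430 B
Efficiency = app / frame = 1364 / 1430 = 0.953846 = 95.3846% -> 95.38% (2 dp)

1430, 95.38


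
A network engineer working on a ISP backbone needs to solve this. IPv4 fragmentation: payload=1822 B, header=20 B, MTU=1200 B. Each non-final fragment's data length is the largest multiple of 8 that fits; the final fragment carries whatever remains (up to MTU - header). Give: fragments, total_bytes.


Max data per non-final fragment = floor((MTU - header)/8)*8 = floor((1200 - 20)/8)*8 = floor(1180/8)*8 = 1176 B
Final fragment needs no 8-byte alignment: it can carry up to MTU - header = 1180 B
Non-final fragments needed = ceil((payload - 1180) / 1176) = ceil(642/1176) = ceil(0.5459) = 1
Number of fragments = 1 + 1 = 2
Fragment sizes (data): 1 * 1176 B + 646 B (last, 646 <= 1180 OK)
Total bytes sent = payload + n_frags * header = 1822 + 2*20 = 1822 + 40 = 1862 B

2, 1862


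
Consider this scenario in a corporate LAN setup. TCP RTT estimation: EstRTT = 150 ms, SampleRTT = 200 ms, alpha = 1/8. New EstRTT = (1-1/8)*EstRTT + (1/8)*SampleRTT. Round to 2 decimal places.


Given: EstRTT = 150 ms, SampleRTT = 200 ms, alpha = 1/8
New EstRTT = (1 - alpha) * EstRTT + alpha * SampleRTT
(7/8) * 150 = 131.25
(1/8) * 200 = 25
New EstRTT = 131.25 + 25 = 156.25 ms -> 156.25 ms (2 dp)

156.25


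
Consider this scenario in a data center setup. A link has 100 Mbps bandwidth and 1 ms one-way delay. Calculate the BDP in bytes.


Given: bandwidth = 100 Mbps, delay = 1 ms
BDP in bits = 100 * 10^6 * 1 / 1000
BDP in bits = 100000
BDP in bytes = 100000 / 8 = 12500

12500


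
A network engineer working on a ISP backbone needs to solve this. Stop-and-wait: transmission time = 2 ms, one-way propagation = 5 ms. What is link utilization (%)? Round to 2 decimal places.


Given: Ttrans = 2 ms, Tprop = 5 ms
RTT = 2 * Tprop = 2 * 5 = 10 ms
U = Ttrans / (Ttrans + RTT)
U = 2 / (2 + 10)
U = 2 / 12 = 0.166667
U% = 16.67%

16.67


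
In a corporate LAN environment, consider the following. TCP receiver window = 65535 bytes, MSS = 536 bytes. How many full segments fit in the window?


Given: RWND = 65535 bytes, MSS = 536 bytes
Full segments = floor(RWND / MSS)
Full segments = floor(65535 / 536)
Full segments = floor(122.2668) = 122

122


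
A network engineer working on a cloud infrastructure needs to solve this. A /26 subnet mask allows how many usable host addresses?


Given: subnet mask /26
Host bits = 32 - 26 = 6
Total addresses = 2^6 = 64
Usable hosts = 64 - 2 (network + broadcast) = 62

62


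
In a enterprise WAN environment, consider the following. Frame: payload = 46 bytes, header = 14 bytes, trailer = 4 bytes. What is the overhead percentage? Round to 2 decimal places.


Given: payload = 46 B, header = 14 B, trailer = 4 B
Overhead bytes = header + trailer = 14 + 4 = 18
Total frame = payload + overhead = 46 + 18 = 64
Overhead % = 18 / 64 * 100 = 28.1250% -> 28.13% (2 dp)

28.13


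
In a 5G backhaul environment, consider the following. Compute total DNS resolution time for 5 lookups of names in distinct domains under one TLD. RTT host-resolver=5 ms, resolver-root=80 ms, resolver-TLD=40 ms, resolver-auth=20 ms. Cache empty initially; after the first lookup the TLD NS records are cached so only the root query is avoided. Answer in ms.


Lookup 1 (cold cache): local + root + TLD + auth = 5 + 80 + 40 + 20 = 145 ms
Lookups 2..5 (TLD NS cached -> skip root; new domain -> still ask TLD and auth): local + TLD + auth = 5 + 40 + 20 = 65 ms each
Remaining 4 lookups: 4 * 65 = 260 ms
Total = 145 + 260 = 405 ms

405


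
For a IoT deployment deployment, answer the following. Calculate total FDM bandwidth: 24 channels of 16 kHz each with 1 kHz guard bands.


Given: 24 channels, 16 kHz each, guard = 1 kHz
Channel bandwidth = 24 * 16 = 384 kHz
Guard bands = 23 gaps * 1 kHz = 23 kHz
Total = 384 + 23 = 407 kHz

407


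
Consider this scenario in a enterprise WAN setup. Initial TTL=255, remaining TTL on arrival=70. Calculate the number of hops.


Given: initial TTL = 255, received TTL = 70
Hops = initial TTL - received TTL
Hops = 255 - 70 = 185

185


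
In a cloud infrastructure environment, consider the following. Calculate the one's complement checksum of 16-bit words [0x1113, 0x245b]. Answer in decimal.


Given words: [0x1113, 0x245b]
Step 1: Sum all words
Raw sum = 4371 + 9307 = 13678
One's complement = ~13678 & 0xFFFF = 51857

51857


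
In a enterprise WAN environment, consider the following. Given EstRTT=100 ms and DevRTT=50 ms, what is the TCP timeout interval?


Given: EstRTT = 100 ms, DevRTT = 50 ms
Timeout = EstRTT + 4 * DevRTT
4 * DevRTT = 4 * 50 = 200
Timeout = 100 + 200 = 300 ms

300


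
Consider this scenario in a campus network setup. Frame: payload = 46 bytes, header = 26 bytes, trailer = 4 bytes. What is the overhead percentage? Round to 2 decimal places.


Given: payload = 46 B, header = 26 B, trailer = 4 B
Overhead bytes = header + trailer = 26 + 4 = 30
Total frame = payload + overhead = 46 + 30 = 76
Overhead % = 30 / 76 * 100 = 39.4737% -> 39.47% (2 dp)

39.47


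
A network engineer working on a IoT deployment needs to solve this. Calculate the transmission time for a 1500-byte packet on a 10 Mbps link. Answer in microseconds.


Given: packet = 1500 bytes, bandwidth = 10 Mbps
Packet in bits = 1500 * 8 = 12000 bits
Bandwidth = 10 * 10^6 = 10000000 bps
Time = 12000 / 10000000 seconds
Time in us = 12000 * 10^6 / 10000000 = 1200

1200


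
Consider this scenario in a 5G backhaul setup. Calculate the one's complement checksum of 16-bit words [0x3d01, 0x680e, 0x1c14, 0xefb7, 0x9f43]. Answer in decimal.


Given words: [0x3d01, 0x680e, 0x1c14, 0xefb7, 0x9f43]
Step 1: Sum all words
Raw sum = 15617 + 26638 + 7188 + 61367 + 40771 = 151581
Step 2: Fold carry: (20509 + 2) = 20511
One's complement = ~20511 & 0xFFFF = 45024

45024


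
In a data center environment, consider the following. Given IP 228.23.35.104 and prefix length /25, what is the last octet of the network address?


Given: IP = 228.23.35.104, prefix = /25
Subnet mask = 255.255.255.128
Last octet of IP: 104
Last octet of mask: 128
Network last octet = 104 AND 128 = 0

0


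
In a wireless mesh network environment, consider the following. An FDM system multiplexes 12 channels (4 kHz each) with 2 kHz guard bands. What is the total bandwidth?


Given: 12 channels, 4 kHz each, guard = 2 kHz
Channel bandwidth = 12 * 4 = 48 kHz
Guard bands = 11 gaps * 2 kHz = 22 kHz
Total = 48 + 22 = 70 kHz

70


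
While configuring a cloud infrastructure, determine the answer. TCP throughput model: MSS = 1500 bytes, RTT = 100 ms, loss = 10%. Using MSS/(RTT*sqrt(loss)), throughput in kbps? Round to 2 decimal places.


Given: MSS = 1500 bytes, RTT = 100 ms, loss = 10%
RTT in seconds = 100 / 1000 = 0.1
Loss rate = 10% = 0.1
sqrt(loss) = sqrt(0.1) = 0.316227766017
Throughput (bytes/s) = 1500 / (0.1 * 0.316227766017) = 47434.1649
Throughput (kbps) = 47434.1649 * 8 / 1000 = 379.473319 -> 379.47 kbps (2 dp)

379.47


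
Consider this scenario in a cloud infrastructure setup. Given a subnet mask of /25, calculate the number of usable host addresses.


Given: subnet mask /25
Host bits = 32 - 25 = 7
Total addresses = 2^7 = 128
Usable hosts = 128 - 2 (network + broadcast) = 126

126


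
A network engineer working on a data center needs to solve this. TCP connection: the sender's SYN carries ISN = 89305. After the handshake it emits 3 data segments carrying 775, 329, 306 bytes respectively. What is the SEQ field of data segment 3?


The SYN occupies sequence number ISN = 89305, so the first data byte is ISN + 1 = 89306.
SEQ of data segment i = (ISN + 1) + sum of payload sizes of segments 1..i-1.
Segment 1: SEQ = 89306, payload = 775 bytes
Segment 2: SEQ = 90081, payload = 329 bytes
Segment 3: SEQ = 90410, payload = 306 bytes
SEQ of segment 3 = 89306 + 775 + 329 = 90410

90410


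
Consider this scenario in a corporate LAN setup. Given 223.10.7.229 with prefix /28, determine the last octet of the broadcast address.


Given: IP = 223.10.7.229, prefix = /28
Host bits = 32 - 28 = 4
Network last octet = 229 AND mask = 224
Host part size = 2^4 - 1 = 15
Broadcast last octet = 224 OR 15 = 239

239


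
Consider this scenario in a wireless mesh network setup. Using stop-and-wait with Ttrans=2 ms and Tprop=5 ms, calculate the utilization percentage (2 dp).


Given: Ttrans = 2 ms, Tprop = 5 ms
RTT = 2 * Tprop = 2 * 5 = 10 ms
U = Ttrans / (Ttrans + RTT)
U = 2 / (2 + 10)
U = 2 / 12 = 0.166667
U% = 16.67%

16.67


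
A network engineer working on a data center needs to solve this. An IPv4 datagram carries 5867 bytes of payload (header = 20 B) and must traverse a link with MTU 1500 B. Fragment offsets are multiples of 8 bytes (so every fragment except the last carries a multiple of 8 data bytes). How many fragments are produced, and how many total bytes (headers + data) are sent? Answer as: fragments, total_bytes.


Max data per non-final fragment = floor((MTU - header)/8)*8 = floor((1500 - 20)/8)*8 = floor(1480/8)*8 = 1480 B
Final fragment needs no 8-byte alignment: it can carry up to MTU - header = 1480 B
Non-final fragments needed = ceil((payload - 1480) / 1480) = ceil(4387/1480) = ceil(2.9642) = 3
Number of fragments = 3 + 1 = 4
Fragment sizes (data): 3 * 1480 B + 1427 B (last, 1427 <= 1480 OK)
Total bytes sent = payload + n_frags * header = 5867 + 4*20 = 5867 + 80 = 5947 B

4, 5947


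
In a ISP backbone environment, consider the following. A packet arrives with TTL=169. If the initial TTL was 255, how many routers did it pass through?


Given: initial TTL = 255, received TTL = 169
Hops = initial TTL - received TTL
Hops = 255 - 169 = 86

86


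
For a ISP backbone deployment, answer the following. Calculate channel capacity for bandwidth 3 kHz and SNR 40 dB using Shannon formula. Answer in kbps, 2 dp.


Given: B = 3 kHz, SNR = 40 dB
SNR linear = 10^(40/10) = 10000
1 + SNR = 10001
log2(10001) = 13.2878566418
C = 3 * 1000 * 13.2878566418 = 39863.5699 bps
C = 39.863570 kbps -> 39.86 kbps (2 dp)

39.86


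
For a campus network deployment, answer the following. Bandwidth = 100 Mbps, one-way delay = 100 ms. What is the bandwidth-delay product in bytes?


Given: bandwidth = 100 Mbps, delay = 100 ms
BDP in bits = 100 * 10^6 * 100 / 1000
BDP in bits = 10000000
BDP in bytes = 10000000 / 8 = 1250000

1250000


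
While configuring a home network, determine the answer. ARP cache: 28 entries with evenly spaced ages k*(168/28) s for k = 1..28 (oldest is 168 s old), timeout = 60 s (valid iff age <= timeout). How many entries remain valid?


Ages are k * 168/28 s for k = 1..28 (spacing = 6.0000 s).
Entry k is valid iff k * 168/28 <= 60 iff k <= 28 * 60 / 168 = 10.0000
n_valid = floor(10.0000) = 10
(n_stale = 28 - 10 = 18)

10


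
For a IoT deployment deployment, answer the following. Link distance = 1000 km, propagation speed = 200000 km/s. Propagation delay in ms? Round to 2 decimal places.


Given: distance = 1000 km, speed = 200000 km/s
Delay = distance / speed = 1000 / 200000 seconds
Delay in ms = 1000 * 1000 / 200000
Delay = 5.0000 ms
Rounded to 2 dp = 5.00 ms

5.00


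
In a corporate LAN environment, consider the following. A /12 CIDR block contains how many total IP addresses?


Given: CIDR prefix /12
Host bits = 32 - 12 = 20
Total addresses = 2^20 = 1048576

1048576


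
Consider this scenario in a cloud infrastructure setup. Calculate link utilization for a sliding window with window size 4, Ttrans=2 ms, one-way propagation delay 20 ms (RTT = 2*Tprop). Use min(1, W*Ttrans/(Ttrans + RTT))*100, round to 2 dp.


Given: W = 4, Ttrans = 2 ms, RTT = 40 ms (= 2 * Tprop, Tprop = 20 ms)
Cycle time = Ttrans + RTT = 2 + 40 = 42 ms (first packet sent until its ACK returns)
W * Ttrans = 4 * 2 = 8 ms of sending per cycle
W * Ttrans / (Ttrans + RTT) = 8 / 42 = 0.190476
U = min(1, 0.190476) = 0.190476
U% = 19.05%

19.05


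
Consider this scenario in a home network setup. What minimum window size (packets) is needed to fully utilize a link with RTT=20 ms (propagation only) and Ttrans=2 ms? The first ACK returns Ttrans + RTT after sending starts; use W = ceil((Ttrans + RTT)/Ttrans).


Given: Ttrans = 2 ms, RTT = 20 ms (= 2 * Tprop, Tprop = 10 ms)
Time until first ACK returns = Ttrans + RTT = 2 + 20 = 22 ms
Need W * Ttrans >= Ttrans + RTT  ->  W >= (Ttrans + RTT) / Ttrans
(Ttrans + RTT) / Ttrans = 22 / 2 = 11
W_min = ceil(11) = 11

11


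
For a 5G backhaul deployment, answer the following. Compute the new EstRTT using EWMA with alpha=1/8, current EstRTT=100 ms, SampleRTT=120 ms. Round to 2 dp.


Given: EstRTT = 100 ms, SampleRTT = 120 ms, alpha = 1/8
New EstRTT = (1 - alpha) * EstRTT + alpha * SampleRTT
(7/8) * 100 = 87.5
(1/8) * 120 = 15
New EstRTT = 87.5 + 15 = 102.5 ms -> 102.50 ms (2 dp)

102.50


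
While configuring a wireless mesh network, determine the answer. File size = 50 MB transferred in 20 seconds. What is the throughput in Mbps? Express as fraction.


Given: file = 50 MB, time = 20 s
File in Mb = 50 * 8 = 400 Mb
Throughput = 400 / 20 Mbps
Throughput = 20 Mbps

20


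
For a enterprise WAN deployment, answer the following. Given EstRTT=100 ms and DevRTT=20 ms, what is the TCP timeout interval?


Given: EstRTT = 100 ms, DevRTT = 20 ms
Timeout = EstRTT + 4 * DevRTT
4 * DevRTT = 4 * 20 = 80
Timeout = 100 + 80 = 180 ms

180


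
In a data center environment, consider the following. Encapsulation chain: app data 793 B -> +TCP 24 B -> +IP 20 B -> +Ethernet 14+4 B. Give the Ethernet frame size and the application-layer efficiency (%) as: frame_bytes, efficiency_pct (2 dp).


TCP segment = 793 + 24 = 817 B
IP packet = 817 + 20 = 837 B
Ethernet frame = 837 + 14 + 4 = 855 B
Efficiency = app / frame = 793 / 855 = 0.927485 = 92.7485% -> 92.75% (2 dp)

855, 92.75


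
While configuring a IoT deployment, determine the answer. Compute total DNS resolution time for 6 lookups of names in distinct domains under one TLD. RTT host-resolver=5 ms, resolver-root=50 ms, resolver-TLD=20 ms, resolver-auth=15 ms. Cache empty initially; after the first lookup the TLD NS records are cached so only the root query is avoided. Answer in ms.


Lookup 1 (cold cache): local + root + TLD + auth = 5 + 50 + 20 + 15 = 90 ms
Lookups 2..6 (TLD NS cached -> skip root; new domain -> still ask TLD and auth): local + TLD + auth = 5 + 20 + 15 = 40 ms each
Remaining 5 lookups: 5 * 40 = 200 ms
Total = 90 + 200 = 290 ms

290


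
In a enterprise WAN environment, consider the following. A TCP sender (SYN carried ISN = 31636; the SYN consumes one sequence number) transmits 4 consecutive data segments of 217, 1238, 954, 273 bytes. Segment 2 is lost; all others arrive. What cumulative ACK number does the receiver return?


SYN uses sequence number 31636; first data byte = ISN + 1 = 31637.
Segment 1: SEQ = 31637, len = 217 B, covers [31637, 31853]
Segment 2: SEQ = 31854, len = 1238 B, covers [31854, 33091] [LOST]
Segment 3: SEQ = 33092, len = 954 B, covers [33092, 34045]
Segment 4: SEQ = 34046, len = 273 B, covers [34046, 34318]
In-order data received: bytes [31637, 31853] (segments 1..1).
Segment 2 missing -> gap begins at byte 31854; later segments buffered out of order.
Cumulative ACK = next expected in-order byte = 31637 + 217 = 31854

31854


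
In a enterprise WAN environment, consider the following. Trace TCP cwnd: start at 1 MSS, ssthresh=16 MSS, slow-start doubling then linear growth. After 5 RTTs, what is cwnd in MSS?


RTT 0: cwnd = 1 MSS (initial)
RTT 1: cwnd = 2 MSS (slow start, doubled)
RTT 2: cwnd = 4 MSS (slow start, doubled)
RTT 3: cwnd = 8 MSS (slow start, doubled)
RTT 4: cwnd = 16 MSS (slow start, doubled)
RTT 5: cwnd = 17 MSS (congestion avoidance, +1)

17


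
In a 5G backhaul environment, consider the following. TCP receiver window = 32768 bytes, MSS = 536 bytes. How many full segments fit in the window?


Given: RWND = 32768 bytes, MSS = 536 bytes
Full segments = floor(RWND / MSS)
Full segments = floor(32768 / 536)
Full segments = floor(61.1343) = 61

61


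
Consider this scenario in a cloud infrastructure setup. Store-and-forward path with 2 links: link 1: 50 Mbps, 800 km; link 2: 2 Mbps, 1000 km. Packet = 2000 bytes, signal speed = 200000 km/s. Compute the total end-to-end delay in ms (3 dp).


Packet = 2000 bytes = 16000 bits. Store-and-forward: sum (t_trans + t_prop) per link.
Link 1: t_trans = 16000/(50*10^6) s = 0.3200 ms; t_prop = 800/200000 s = 4.0000 ms; subtotal = 4.3200 ms
Link 2: t_trans = 16000/(2*10^6) s = 8.0000 ms; t_prop = 1000/200000 s = 5.0000 ms; subtotal = 13.0000 ms
End-to-end = 4.3200 + 13.0000 = 17.3200 ms -> 17.320 ms (3 dp)

17.320


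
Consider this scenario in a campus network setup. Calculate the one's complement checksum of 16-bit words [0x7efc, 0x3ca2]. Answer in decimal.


Given words: [0x7efc, 0x3ca2]
Step 1: Sum all words
Raw sum = 32508 + 15522 = 48030
One's complement = ~48030 & 0xFFFF = 17505

17505


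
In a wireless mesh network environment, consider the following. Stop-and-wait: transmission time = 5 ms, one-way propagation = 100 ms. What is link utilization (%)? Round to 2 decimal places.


Given: Ttrans = 5 ms, Tprop = 100 ms
RTT = 2 * Tprop = 2 * 100 = 200 ms
U = Ttrans / (Ttrans + RTT)
U = 5 / (5 + 200)
U = 5 / 205 = 0.02439
U% = 2.44%

2.44


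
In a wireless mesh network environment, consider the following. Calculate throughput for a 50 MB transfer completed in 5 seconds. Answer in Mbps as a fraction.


Given: file = 50 MB, time = 5 s
File in Mb = 50 * 8 = 400 Mb
Throughput = 400 / 5 Mbps
Throughput = 80 Mbps

80


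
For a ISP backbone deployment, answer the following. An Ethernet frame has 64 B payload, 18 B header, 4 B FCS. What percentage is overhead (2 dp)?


Given: payload = 64 B, header = 18 B, trailer = 4 B
Overhead bytes = header + trailer = 18 + 4 = 22
Total frame = payload + overhead = 64 + 22 = 86
Overhead % = 22 / 86 * 100 = 25.5814% -> 25.58% (2 dp)

25.58


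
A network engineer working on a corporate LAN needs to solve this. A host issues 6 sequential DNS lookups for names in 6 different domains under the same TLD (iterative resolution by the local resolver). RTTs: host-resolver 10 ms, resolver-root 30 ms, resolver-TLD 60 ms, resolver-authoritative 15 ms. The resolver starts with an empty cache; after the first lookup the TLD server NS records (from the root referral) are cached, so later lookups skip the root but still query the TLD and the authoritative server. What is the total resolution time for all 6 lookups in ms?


Lookup 1 (cold cache): local + root + TLD + auth = 10 + 30 + 60 + 15 = 115 ms
Lookups 2..6 (TLD NS cached -> skip root; new domain -> still ask TLD and auth): local + TLD + auth = 10 + 60 + 15 = 85 ms each
Remaining 5 lookups: 5 * 85 = 425 ms
Total = 115 + 425 = 540 ms

540


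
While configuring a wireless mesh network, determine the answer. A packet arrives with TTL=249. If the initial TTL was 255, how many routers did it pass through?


Given: initial TTL = 255, received TTL = 249
Hops = initial TTL - received TTL
Hops = 255 - 249 = 6

6


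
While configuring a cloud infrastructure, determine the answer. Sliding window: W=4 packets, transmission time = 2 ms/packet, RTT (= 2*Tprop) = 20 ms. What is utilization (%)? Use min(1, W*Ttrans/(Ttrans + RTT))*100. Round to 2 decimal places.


Given: W = 4, Ttrans = 2 ms, RTT = 20 ms (= 2 * Tprop, Tprop = 10 ms)
Cycle time = Ttrans + RTT = 2 + 20 = 22 ms (first packet sent until its ACK returns)
W * Ttrans = 4 * 2 = 8 ms of sending per cycle
W * Ttrans / (Ttrans + RTT) = 8 / 22 = 0.363636
U = min(1, 0.363636) = 0.363636
U% = 36.36%

36.36
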